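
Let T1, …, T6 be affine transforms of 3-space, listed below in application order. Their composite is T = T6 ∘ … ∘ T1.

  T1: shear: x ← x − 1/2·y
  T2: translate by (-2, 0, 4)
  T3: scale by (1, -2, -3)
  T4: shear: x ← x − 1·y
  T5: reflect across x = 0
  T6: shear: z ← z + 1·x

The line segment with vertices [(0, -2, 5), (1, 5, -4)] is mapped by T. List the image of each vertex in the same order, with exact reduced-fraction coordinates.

image vertices: (5, 4, -22), (-13/2, -10, -13/2)

T1 shear: x ← x − 1/2·y: (0, -2, 5) → (1, -2, 5); (1, 5, -4) → (-3/2, 5, -4)
T2 translate by (-2, 0, 4): (1, -2, 5) → (-1, -2, 9); (-3/2, 5, -4) → (-7/2, 5, 0)
T3 scale by (1, -2, -3): (-1, -2, 9) → (-1, 4, -27); (-7/2, 5, 0) → (-7/2, -10, 0)
T4 shear: x ← x − 1·y: (-1, 4, -27) → (-5, 4, -27); (-7/2, -10, 0) → (13/2, -10, 0)
T5 reflect across x = 0: (-5, 4, -27) → (5, 4, -27); (13/2, -10, 0) → (-13/2, -10, 0)
T6 shear: z ← z + 1·x: (5, 4, -27) → (5, 4, -22); (-13/2, -10, 0) → (-13/2, -10, -13/2)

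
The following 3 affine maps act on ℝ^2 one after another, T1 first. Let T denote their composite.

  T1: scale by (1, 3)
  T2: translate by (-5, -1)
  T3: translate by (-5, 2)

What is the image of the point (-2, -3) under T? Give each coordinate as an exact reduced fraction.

T(p) = (-12, -8)

T1 scale by (1, 3): (-2, -3) → (-2, -9)
T2 translate by (-5, -1): (-2, -9) → (-7, -10)
T3 translate by (-5, 2): (-7, -10) → (-12, -8)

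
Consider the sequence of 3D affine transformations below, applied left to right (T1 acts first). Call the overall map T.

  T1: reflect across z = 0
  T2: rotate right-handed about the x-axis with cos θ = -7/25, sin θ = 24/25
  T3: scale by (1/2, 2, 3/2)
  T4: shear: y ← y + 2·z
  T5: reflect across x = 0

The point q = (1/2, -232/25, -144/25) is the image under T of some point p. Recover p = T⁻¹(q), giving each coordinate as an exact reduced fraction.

p = (-1, -4, 0)

T1 = [1 0 0 0; 0 1 0 0; 0 0 -1 0; 0 0 0 1]
T2·T1 = [1 0 0 0; 0 -7/25 24/25 0; 0 24/25 7/25 0; 0 0 0 1]
T3·…·T1 = [1/2 0 0 0; 0 -14/25 48/25 0; 0 36/25 21/50 0; 0 0 0 1]
T4·…·T1 = [1/2 0 0 0; 0 58/25 69/25 0; 0 36/25 21/50 0; 0 0 0 1]
T5·…·T1 = [-1/2 0 0 0; 0 58/25 69/25 0; 0 36/25 21/50 0; 0 0 0 1]
det M = 3/2; M⁻¹ = [-2 0 0 0; 0 -7/50 23/25 0; 0 12/25 -58/75 0; 0 0 0 1]
M⁻¹ · (1/2, -232/25, -144/25)ᵀ = (-1, -4, 0)ᵀ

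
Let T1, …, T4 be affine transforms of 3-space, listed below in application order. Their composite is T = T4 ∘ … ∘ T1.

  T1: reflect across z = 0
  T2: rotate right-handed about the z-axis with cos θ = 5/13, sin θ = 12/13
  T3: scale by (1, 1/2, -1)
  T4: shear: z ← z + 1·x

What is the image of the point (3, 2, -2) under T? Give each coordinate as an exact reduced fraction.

T1 reflect across z = 0: (3, 2, -2) → (3, 2, 2)
T2 rotate right-handed about the z-axis with cos θ = 5/13, sin θ = 12/13: (3, 2, 2) → (-9/13, 46/13, 2)
T3 scale by (1, 1/2, -1): (-9/13, 46/13, 2) → (-9/13, 23/13, -2)
T4 shear: z ← z + 1·x: (-9/13, 23/13, -2) → (-9/13, 23/13, -35/13)

T(p) = (-9/13, 23/13, -35/13)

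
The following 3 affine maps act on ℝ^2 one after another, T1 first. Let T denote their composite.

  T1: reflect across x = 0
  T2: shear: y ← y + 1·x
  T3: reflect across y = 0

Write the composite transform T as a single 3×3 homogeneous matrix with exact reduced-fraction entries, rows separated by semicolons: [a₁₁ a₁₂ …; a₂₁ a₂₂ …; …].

T = [-1 0 0; 1 -1 0; 0 0 1]

T1 = [-1 0 0; 0 1 0; 0 0 1]
T2·T1 = [-1 0 0; -1 1 0; 0 0 1]
T3·…·T1 = [-1 0 0; 1 -1 0; 0 0 1]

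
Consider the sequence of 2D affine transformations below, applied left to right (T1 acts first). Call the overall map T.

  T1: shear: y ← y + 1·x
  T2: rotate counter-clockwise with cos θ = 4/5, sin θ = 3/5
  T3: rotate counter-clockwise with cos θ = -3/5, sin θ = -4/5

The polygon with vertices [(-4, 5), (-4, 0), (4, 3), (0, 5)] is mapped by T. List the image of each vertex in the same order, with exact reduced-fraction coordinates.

T1 shear: y ← y + 1·x: (-4, 5) → (-4, 1); (-4, 0) → (-4, -4); (4, 3) → (4, 7); (0, 5) → (0, 5)
T2 rotate counter-clockwise with cos θ = 4/5, sin θ = 3/5: (-4, 1) → (-19/5, -8/5); (-4, -4) → (-4/5, -28/5); (4, 7) → (-1, 8); (0, 5) → (-3, 4)
T3 rotate counter-clockwise with cos θ = -3/5, sin θ = -4/5: (-19/5, -8/5) → (1, 4); (-4/5, -28/5) → (-4, 4); (-1, 8) → (7, -4); (-3, 4) → (5, 0)

image vertices: (1, 4), (-4, 4), (7, -4), (5, 0)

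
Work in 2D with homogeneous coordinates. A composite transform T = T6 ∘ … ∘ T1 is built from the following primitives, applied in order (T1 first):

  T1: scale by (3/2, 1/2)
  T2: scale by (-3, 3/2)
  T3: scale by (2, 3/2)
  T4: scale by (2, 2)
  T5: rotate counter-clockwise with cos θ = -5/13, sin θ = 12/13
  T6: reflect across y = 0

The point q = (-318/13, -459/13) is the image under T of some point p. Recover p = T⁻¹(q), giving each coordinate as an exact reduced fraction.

p = (-7/3, 4)

T1 = [3/2 0 0; 0 1/2 0; 0 0 1]
T2·T1 = [-9/2 0 0; 0 3/4 0; 0 0 1]
T3·…·T1 = [-9 0 0; 0 9/8 0; 0 0 1]
T4·…·T1 = [-18 0 0; 0 9/4 0; 0 0 1]
T5·…·T1 = [90/13 -27/13 0; -216/13 -45/52 0; 0 0 1]
T6·…·T1 = [90/13 -27/13 0; 216/13 45/52 0; 0 0 1]
det M = 81/2; M⁻¹ = [5/234 2/39 0; -16/39 20/117 0; 0 0 1]
M⁻¹ · (-318/13, -459/13)ᵀ = (-7/3, 4)ᵀ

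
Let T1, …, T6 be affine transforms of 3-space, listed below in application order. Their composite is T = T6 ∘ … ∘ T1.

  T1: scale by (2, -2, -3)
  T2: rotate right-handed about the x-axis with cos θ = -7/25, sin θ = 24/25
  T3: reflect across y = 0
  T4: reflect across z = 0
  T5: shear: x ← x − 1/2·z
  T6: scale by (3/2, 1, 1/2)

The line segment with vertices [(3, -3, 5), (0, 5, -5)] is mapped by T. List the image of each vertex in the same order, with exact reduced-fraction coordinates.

image vertices: (1647/100, -318/25, -249/50), (-207/20, 58/5, 69/10)

T1 scale by (2, -2, -3): (3, -3, 5) → (6, 6, -15); (0, 5, -5) → (0, -10, 15)
T2 rotate right-handed about the x-axis with cos θ = -7/25, sin θ = 24/25: (6, 6, -15) → (6, 318/25, 249/25); (0, -10, 15) → (0, -58/5, -69/5)
T3 reflect across y = 0: (6, 318/25, 249/25) → (6, -318/25, 249/25); (0, -58/5, -69/5) → (0, 58/5, -69/5)
T4 reflect across z = 0: (6, -318/25, 249/25) → (6, -318/25, -249/25); (0, 58/5, -69/5) → (0, 58/5, 69/5)
T5 shear: x ← x − 1/2·z: (6, -318/25, -249/25) → (549/50, -318/25, -249/25); (0, 58/5, 69/5) → (-69/10, 58/5, 69/5)
T6 scale by (3/2, 1, 1/2): (549/50, -318/25, -249/25) → (1647/100, -318/25, -249/50); (-69/10, 58/5, 69/5) → (-207/20, 58/5, 69/10)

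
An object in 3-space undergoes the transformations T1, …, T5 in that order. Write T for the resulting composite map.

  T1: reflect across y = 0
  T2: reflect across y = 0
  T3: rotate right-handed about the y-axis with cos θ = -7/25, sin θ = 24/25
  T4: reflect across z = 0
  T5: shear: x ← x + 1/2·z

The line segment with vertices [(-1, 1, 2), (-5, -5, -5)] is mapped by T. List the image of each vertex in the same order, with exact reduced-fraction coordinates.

image vertices: (2, 1, -2/5), (-13/2, -5, -31/5)

T1 reflect across y = 0: (-1, 1, 2) → (-1, -1, 2); (-5, -5, -5) → (-5, 5, -5)
T2 reflect across y = 0: (-1, -1, 2) → (-1, 1, 2); (-5, 5, -5) → (-5, -5, -5)
T3 rotate right-handed about the y-axis with cos θ = -7/25, sin θ = 24/25: (-1, 1, 2) → (11/5, 1, 2/5); (-5, -5, -5) → (-17/5, -5, 31/5)
T4 reflect across z = 0: (11/5, 1, 2/5) → (11/5, 1, -2/5); (-17/5, -5, 31/5) → (-17/5, -5, -31/5)
T5 shear: x ← x + 1/2·z: (11/5, 1, -2/5) → (2, 1, -2/5); (-17/5, -5, -31/5) → (-13/2, -5, -31/5)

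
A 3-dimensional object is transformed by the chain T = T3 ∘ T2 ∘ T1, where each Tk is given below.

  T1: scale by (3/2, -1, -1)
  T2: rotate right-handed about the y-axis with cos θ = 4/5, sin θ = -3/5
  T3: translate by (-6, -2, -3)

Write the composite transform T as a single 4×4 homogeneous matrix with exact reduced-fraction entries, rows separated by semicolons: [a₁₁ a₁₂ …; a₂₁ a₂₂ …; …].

T = [6/5 0 3/5 -6; 0 -1 0 -2; 9/10 0 -4/5 -3; 0 0 0 1]

T1 = [3/2 0 0 0; 0 -1 0 0; 0 0 -1 0; 0 0 0 1]
T2·T1 = [6/5 0 3/5 0; 0 -1 0 0; 9/10 0 -4/5 0; 0 0 0 1]
T3·…·T1 = [6/5 0 3/5 -6; 0 -1 0 -2; 9/10 0 -4/5 -3; 0 0 0 1]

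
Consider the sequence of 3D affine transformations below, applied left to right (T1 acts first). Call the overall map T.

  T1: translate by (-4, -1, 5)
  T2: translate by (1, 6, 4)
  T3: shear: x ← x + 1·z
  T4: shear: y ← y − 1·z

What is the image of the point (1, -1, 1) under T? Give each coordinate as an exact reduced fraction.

T1 translate by (-4, -1, 5): (1, -1, 1) → (-3, -2, 6)
T2 translate by (1, 6, 4): (-3, -2, 6) → (-2, 4, 10)
T3 shear: x ← x + 1·z: (-2, 4, 10) → (8, 4, 10)
T4 shear: y ← y − 1·z: (8, 4, 10) → (8, -6, 10)

T(p) = (8, -6, 10)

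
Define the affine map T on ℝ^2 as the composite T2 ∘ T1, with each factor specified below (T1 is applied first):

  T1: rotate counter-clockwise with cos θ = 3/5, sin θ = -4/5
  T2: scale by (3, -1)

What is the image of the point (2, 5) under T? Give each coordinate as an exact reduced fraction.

T1 rotate counter-clockwise with cos θ = 3/5, sin θ = -4/5: (2, 5) → (26/5, 7/5)
T2 scale by (3, -1): (26/5, 7/5) → (78/5, -7/5)

T(p) = (78/5, -7/5)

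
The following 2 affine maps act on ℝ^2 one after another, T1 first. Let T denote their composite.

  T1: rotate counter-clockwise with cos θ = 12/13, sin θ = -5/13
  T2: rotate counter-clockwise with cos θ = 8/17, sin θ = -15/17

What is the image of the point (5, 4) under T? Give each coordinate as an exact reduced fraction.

T(p) = (985/221, -1016/221)

T1 rotate counter-clockwise with cos θ = 12/13, sin θ = -5/13: (5, 4) → (80/13, 23/13)
T2 rotate counter-clockwise with cos θ = 8/17, sin θ = -15/17: (80/13, 23/13) → (985/221, -1016/221)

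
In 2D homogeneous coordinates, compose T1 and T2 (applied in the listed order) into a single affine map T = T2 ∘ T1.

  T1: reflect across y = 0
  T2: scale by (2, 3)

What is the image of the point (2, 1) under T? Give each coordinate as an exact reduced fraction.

T(p) = (4, -3)

T1 reflect across y = 0: (2, 1) → (2, -1)
T2 scale by (2, 3): (2, -1) → (4, -3)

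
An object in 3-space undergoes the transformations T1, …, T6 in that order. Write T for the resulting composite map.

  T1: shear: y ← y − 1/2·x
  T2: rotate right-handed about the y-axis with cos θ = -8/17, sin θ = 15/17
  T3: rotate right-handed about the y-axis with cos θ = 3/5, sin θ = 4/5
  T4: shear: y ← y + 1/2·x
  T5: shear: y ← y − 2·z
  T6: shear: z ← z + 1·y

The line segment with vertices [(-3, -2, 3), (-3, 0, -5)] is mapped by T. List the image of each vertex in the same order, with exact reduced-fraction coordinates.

T1 shear: y ← y − 1/2·x: (-3, -2, 3) → (-3, -1/2, 3); (-3, 0, -5) → (-3, 3/2, -5)
T2 rotate right-handed about the y-axis with cos θ = -8/17, sin θ = 15/17: (-3, -1/2, 3) → (69/17, -1/2, 21/17); (-3, 3/2, -5) → (-3, 3/2, 5)
T3 rotate right-handed about the y-axis with cos θ = 3/5, sin θ = 4/5: (69/17, -1/2, 21/17) → (291/85, -1/2, -213/85); (-3, 3/2, 5) → (11/5, 3/2, 27/5)
T4 shear: y ← y + 1/2·x: (291/85, -1/2, -213/85) → (291/85, 103/85, -213/85); (11/5, 3/2, 27/5) → (11/5, 13/5, 27/5)
T5 shear: y ← y − 2·z: (291/85, 103/85, -213/85) → (291/85, 529/85, -213/85); (11/5, 13/5, 27/5) → (11/5, -41/5, 27/5)
T6 shear: z ← z + 1·y: (291/85, 529/85, -213/85) → (291/85, 529/85, 316/85); (11/5, -41/5, 27/5) → (11/5, -41/5, -14/5)

image vertices: (291/85, 529/85, 316/85), (11/5, -41/5, -14/5)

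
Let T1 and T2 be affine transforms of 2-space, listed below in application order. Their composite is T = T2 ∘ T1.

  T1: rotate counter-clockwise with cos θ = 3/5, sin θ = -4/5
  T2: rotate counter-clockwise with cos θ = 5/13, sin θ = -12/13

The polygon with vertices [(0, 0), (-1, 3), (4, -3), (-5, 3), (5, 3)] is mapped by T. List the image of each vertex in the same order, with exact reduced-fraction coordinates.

image vertices: (0, 0), (201/65, -43/65), (-60/13, -25/13), (333/65, 181/65), (3/65, -379/65)

T1 rotate counter-clockwise with cos θ = 3/5, sin θ = -4/5: (0, 0) → (0, 0); (-1, 3) → (9/5, 13/5); (4, -3) → (0, -5); (-5, 3) → (-3/5, 29/5); (5, 3) → (27/5, -11/5)
T2 rotate counter-clockwise with cos θ = 5/13, sin θ = -12/13: (0, 0) → (0, 0); (9/5, 13/5) → (201/65, -43/65); (0, -5) → (-60/13, -25/13); (-3/5, 29/5) → (333/65, 181/65); (27/5, -11/5) → (3/65, -379/65)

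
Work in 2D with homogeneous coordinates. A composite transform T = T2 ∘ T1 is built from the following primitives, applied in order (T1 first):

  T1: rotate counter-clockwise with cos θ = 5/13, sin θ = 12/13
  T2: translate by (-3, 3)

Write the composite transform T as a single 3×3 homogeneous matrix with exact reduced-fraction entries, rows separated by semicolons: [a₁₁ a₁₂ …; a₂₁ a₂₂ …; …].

T1 = [5/13 -12/13 0; 12/13 5/13 0; 0 0 1]
T2·T1 = [5/13 -12/13 -3; 12/13 5/13 3; 0 0 1]

T = [5/13 -12/13 -3; 12/13 5/13 3; 0 0 1]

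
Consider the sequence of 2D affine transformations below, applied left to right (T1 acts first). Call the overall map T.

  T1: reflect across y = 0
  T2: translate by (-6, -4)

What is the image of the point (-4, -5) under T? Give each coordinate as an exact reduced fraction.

T1 reflect across y = 0: (-4, -5) → (-4, 5)
T2 translate by (-6, -4): (-4, 5) → (-10, 1)

T(p) = (-10, 1)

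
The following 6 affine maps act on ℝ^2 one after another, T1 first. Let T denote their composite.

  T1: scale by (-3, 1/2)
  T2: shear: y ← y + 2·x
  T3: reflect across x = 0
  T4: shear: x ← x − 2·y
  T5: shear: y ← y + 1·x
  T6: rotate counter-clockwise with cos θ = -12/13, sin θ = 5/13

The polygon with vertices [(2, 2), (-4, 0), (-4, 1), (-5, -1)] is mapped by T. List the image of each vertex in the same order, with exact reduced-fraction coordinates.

T1 scale by (-3, 1/2): (2, 2) → (-6, 1); (-4, 0) → (12, 0); (-4, 1) → (12, 1/2); (-5, -1) → (15, -1/2)
T2 shear: y ← y + 2·x: (-6, 1) → (-6, -11); (12, 0) → (12, 24); (12, 1/2) → (12, 49/2); (15, -1/2) → (15, 59/2)
T3 reflect across x = 0: (-6, -11) → (6, -11); (12, 24) → (-12, 24); (12, 49/2) → (-12, 49/2); (15, 59/2) → (-15, 59/2)
T4 shear: x ← x − 2·y: (6, -11) → (28, -11); (-12, 24) → (-60, 24); (-12, 49/2) → (-61, 49/2); (-15, 59/2) → (-74, 59/2)
T5 shear: y ← y + 1·x: (28, -11) → (28, 17); (-60, 24) → (-60, -36); (-61, 49/2) → (-61, -73/2); (-74, 59/2) → (-74, -89/2)
T6 rotate counter-clockwise with cos θ = -12/13, sin θ = 5/13: (28, 17) → (-421/13, -64/13); (-60, -36) → (900/13, 132/13); (-61, -73/2) → (1829/26, 133/13); (-74, -89/2) → (2221/26, 164/13)

image vertices: (-421/13, -64/13), (900/13, 132/13), (1829/26, 133/13), (2221/26, 164/13)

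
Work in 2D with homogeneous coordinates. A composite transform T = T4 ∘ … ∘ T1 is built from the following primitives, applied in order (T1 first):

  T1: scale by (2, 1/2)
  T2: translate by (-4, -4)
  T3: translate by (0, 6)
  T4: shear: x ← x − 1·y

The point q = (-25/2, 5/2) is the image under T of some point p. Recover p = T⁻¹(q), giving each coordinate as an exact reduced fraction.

p = (-3, 1)

T1 = [2 0 0; 0 1/2 0; 0 0 1]
T2·T1 = [2 0 -4; 0 1/2 -4; 0 0 1]
T3·…·T1 = [2 0 -4; 0 1/2 2; 0 0 1]
T4·…·T1 = [2 -1/2 -6; 0 1/2 2; 0 0 1]
det M = 1; M⁻¹ = [1/2 1/2 2; 0 2 -4; 0 0 1]
M⁻¹ · (-25/2, 5/2)ᵀ = (-3, 1)ᵀ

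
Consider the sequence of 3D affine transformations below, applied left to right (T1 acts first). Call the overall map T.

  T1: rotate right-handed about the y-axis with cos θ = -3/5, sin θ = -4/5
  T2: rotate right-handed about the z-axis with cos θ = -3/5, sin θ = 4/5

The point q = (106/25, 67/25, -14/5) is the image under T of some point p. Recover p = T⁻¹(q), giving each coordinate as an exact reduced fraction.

T1 = [-3/5 0 -4/5 0; 0 1 0 0; 4/5 0 -3/5 0; 0 0 0 1]
T2·T1 = [9/25 -4/5 12/25 0; -12/25 -3/5 -16/25 0; 4/5 0 -3/5 0; 0 0 0 1]
det M = 1; M⁻¹ = [9/25 -12/25 4/5 0; -4/5 -3/5 0 0; 12/25 -16/25 -3/5 0; 0 0 0 1]
M⁻¹ · (106/25, 67/25, -14/5)ᵀ = (-2, -5, 2)ᵀ

p = (-2, -5, 2)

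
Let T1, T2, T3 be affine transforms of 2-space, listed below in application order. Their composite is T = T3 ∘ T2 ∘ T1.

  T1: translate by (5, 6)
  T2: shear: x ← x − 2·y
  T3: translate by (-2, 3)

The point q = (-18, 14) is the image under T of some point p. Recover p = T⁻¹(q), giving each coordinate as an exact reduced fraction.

T1 = [1 0 5; 0 1 6; 0 0 1]
T2·T1 = [1 -2 -7; 0 1 6; 0 0 1]
T3·…·T1 = [1 -2 -9; 0 1 9; 0 0 1]
det M = 1; M⁻¹ = [1 2 -9; 0 1 -9; 0 0 1]
M⁻¹ · (-18, 14)ᵀ = (1, 5)ᵀ

p = (1, 5)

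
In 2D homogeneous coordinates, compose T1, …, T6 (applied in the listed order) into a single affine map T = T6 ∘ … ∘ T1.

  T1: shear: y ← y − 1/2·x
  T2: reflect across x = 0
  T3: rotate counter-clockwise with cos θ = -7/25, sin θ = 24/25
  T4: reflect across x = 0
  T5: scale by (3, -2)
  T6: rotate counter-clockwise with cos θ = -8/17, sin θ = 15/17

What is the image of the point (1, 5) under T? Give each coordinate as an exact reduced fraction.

T1 shear: y ← y − 1/2·x: (1, 5) → (1, 9/2)
T2 reflect across x = 0: (1, 9/2) → (-1, 9/2)
T3 rotate counter-clockwise with cos θ = -7/25, sin θ = 24/25: (-1, 9/2) → (-101/25, -111/50)
T4 reflect across x = 0: (-101/25, -111/50) → (101/25, -111/50)
T5 scale by (3, -2): (101/25, -111/50) → (303/25, 111/25)
T6 rotate counter-clockwise with cos θ = -8/17, sin θ = 15/17: (303/25, 111/25) → (-4089/425, 3657/425)

T(p) = (-4089/425, 3657/425)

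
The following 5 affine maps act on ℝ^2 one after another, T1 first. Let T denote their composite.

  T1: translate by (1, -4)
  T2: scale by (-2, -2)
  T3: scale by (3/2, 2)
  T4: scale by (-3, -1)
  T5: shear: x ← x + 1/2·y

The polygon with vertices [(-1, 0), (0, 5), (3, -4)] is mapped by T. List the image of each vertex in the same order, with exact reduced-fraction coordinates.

T1 translate by (1, -4): (-1, 0) → (0, -4); (0, 5) → (1, 1); (3, -4) → (4, -8)
T2 scale by (-2, -2): (0, -4) → (0, 8); (1, 1) → (-2, -2); (4, -8) → (-8, 16)
T3 scale by (3/2, 2): (0, 8) → (0, 16); (-2, -2) → (-3, -4); (-8, 16) → (-12, 32)
T4 scale by (-3, -1): (0, 16) → (0, -16); (-3, -4) → (9, 4); (-12, 32) → (36, -32)
T5 shear: x ← x + 1/2·y: (0, -16) → (-8, -16); (9, 4) → (11, 4); (36, -32) → (20, -32)

image vertices: (-8, -16), (11, 4), (20, -32)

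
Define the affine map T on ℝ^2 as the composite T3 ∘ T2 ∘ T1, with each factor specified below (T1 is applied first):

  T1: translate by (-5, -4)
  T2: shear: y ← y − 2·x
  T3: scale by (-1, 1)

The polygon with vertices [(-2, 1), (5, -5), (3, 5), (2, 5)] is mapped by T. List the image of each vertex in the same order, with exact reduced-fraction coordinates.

image vertices: (7, 11), (0, -9), (2, 5), (3, 7)

T1 translate by (-5, -4): (-2, 1) → (-7, -3); (5, -5) → (0, -9); (3, 5) → (-2, 1); (2, 5) → (-3, 1)
T2 shear: y ← y − 2·x: (-7, -3) → (-7, 11); (0, -9) → (0, -9); (-2, 1) → (-2, 5); (-3, 1) → (-3, 7)
T3 scale by (-1, 1): (-7, 11) → (7, 11); (0, -9) → (0, -9); (-2, 5) → (2, 5); (-3, 7) → (3, 7)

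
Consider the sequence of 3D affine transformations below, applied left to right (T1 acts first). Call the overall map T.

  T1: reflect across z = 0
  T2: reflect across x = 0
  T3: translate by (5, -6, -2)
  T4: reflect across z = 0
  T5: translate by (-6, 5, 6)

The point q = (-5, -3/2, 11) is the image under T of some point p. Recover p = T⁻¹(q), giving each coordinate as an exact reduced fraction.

p = (4, -1/2, 3)

T1 = [1 0 0 0; 0 1 0 0; 0 0 -1 0; 0 0 0 1]
T2·T1 = [-1 0 0 0; 0 1 0 0; 0 0 -1 0; 0 0 0 1]
T3·…·T1 = [-1 0 0 5; 0 1 0 -6; 0 0 -1 -2; 0 0 0 1]
T4·…·T1 = [-1 0 0 5; 0 1 0 -6; 0 0 1 2; 0 0 0 1]
T5·…·T1 = [-1 0 0 -1; 0 1 0 -1; 0 0 1 8; 0 0 0 1]
det M = -1; M⁻¹ = [-1 0 0 -1; 0 1 0 1; 0 0 1 -8; 0 0 0 1]
M⁻¹ · (-5, -3/2, 11)ᵀ = (4, -1/2, 3)ᵀ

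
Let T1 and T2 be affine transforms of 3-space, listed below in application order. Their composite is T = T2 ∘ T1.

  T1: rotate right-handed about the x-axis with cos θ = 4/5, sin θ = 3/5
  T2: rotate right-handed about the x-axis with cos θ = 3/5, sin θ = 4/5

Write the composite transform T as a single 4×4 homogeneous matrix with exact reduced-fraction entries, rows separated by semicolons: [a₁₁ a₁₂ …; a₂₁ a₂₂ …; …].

T1 = [1 0 0 0; 0 4/5 -3/5 0; 0 3/5 4/5 0; 0 0 0 1]
T2·T1 = [1 0 0 0; 0 0 -1 0; 0 1 0 0; 0 0 0 1]

T = [1 0 0 0; 0 0 -1 0; 0 1 0 0; 0 0 0 1]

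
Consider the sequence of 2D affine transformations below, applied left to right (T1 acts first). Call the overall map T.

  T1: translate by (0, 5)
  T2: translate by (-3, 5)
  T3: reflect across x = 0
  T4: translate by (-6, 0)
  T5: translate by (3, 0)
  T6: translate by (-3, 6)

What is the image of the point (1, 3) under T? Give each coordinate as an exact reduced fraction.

T(p) = (-4, 19)

T1 translate by (0, 5): (1, 3) → (1, 8)
T2 translate by (-3, 5): (1, 8) → (-2, 13)
T3 reflect across x = 0: (-2, 13) → (2, 13)
T4 translate by (-6, 0): (2, 13) → (-4, 13)
T5 translate by (3, 0): (-4, 13) → (-1, 13)
T6 translate by (-3, 6): (-1, 13) → (-4, 19)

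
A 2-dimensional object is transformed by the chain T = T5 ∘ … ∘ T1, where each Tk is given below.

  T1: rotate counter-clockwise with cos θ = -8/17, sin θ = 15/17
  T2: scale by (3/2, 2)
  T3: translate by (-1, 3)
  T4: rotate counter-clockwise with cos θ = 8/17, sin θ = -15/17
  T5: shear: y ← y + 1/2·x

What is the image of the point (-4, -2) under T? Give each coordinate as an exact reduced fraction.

T(p) = (53/289, -2819/578)

T1 rotate counter-clockwise with cos θ = -8/17, sin θ = 15/17: (-4, -2) → (62/17, -44/17)
T2 scale by (3/2, 2): (62/17, -44/17) → (93/17, -88/17)
T3 translate by (-1, 3): (93/17, -88/17) → (76/17, -37/17)
T4 rotate counter-clockwise with cos θ = 8/17, sin θ = -15/17: (76/17, -37/17) → (53/289, -1436/289)
T5 shear: y ← y + 1/2·x: (53/289, -1436/289) → (53/289, -2819/578)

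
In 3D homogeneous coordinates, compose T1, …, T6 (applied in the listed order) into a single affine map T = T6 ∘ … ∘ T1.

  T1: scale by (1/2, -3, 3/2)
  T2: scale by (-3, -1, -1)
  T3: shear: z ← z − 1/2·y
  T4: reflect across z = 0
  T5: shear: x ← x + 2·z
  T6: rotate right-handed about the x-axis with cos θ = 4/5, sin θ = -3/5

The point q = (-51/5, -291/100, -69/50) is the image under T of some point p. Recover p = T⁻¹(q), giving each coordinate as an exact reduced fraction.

T1 = [1/2 0 0 0; 0 -3 0 0; 0 0 3/2 0; 0 0 0 1]
T2·T1 = [-3/2 0 0 0; 0 3 0 0; 0 0 -3/2 0; 0 0 0 1]
T3·…·T1 = [-3/2 0 0 0; 0 3 0 0; 0 -3/2 -3/2 0; 0 0 0 1]
T4·…·T1 = [-3/2 0 0 0; 0 3 0 0; 0 3/2 3/2 0; 0 0 0 1]
T5·…·T1 = [-3/2 3 3 0; 0 3 0 0; 0 3/2 3/2 0; 0 0 0 1]
T6·…·T1 = [-3/2 3 3 0; 0 33/10 9/10 0; 0 -3/5 6/5 0; 0 0 0 1]
det M = -27/4; M⁻¹ = [-2/3 4/5 16/15 0; 0 4/15 -1/5 0; 0 2/15 11/15 0; 0 0 0 1]
M⁻¹ · (-51/5, -291/100, -69/50)ᵀ = (3, -1/2, -7/5)ᵀ

p = (3, -1/2, -7/5)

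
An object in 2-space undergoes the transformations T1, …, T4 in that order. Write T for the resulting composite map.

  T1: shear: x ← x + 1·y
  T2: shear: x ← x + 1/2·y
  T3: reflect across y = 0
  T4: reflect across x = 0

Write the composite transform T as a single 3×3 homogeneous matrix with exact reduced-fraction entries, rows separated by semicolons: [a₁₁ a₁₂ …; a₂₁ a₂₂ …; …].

T1 = [1 1 0; 0 1 0; 0 0 1]
T2·T1 = [1 3/2 0; 0 1 0; 0 0 1]
T3·…·T1 = [1 3/2 0; 0 -1 0; 0 0 1]
T4·…·T1 = [-1 -3/2 0; 0 -1 0; 0 0 1]

T = [-1 -3/2 0; 0 -1 0; 0 0 1]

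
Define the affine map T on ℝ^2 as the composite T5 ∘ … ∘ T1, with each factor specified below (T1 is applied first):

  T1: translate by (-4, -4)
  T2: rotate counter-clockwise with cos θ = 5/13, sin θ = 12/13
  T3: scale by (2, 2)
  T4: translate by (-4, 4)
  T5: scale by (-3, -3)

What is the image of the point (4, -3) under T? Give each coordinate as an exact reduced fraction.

T1 translate by (-4, -4): (4, -3) → (0, -7)
T2 rotate counter-clockwise with cos θ = 5/13, sin θ = 12/13: (0, -7) → (84/13, -35/13)
T3 scale by (2, 2): (84/13, -35/13) → (168/13, -70/13)
T4 translate by (-4, 4): (168/13, -70/13) → (116/13, -18/13)
T5 scale by (-3, -3): (116/13, -18/13) → (-348/13, 54/13)

T(p) = (-348/13, 54/13)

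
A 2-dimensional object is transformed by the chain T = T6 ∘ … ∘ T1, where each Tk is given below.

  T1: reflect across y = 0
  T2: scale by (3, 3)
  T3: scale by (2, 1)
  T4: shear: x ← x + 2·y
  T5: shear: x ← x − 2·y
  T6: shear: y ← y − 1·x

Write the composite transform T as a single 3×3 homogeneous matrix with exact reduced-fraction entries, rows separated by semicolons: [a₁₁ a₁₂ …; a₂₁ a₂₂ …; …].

T = [6 0 0; -6 -3 0; 0 0 1]

T1 = [1 0 0; 0 -1 0; 0 0 1]
T2·T1 = [3 0 0; 0 -3 0; 0 0 1]
T3·…·T1 = [6 0 0; 0 -3 0; 0 0 1]
T4·…·T1 = [6 -6 0; 0 -3 0; 0 0 1]
T5·…·T1 = [6 0 0; 0 -3 0; 0 0 1]
T6·…·T1 = [6 0 0; -6 -3 0; 0 0 1]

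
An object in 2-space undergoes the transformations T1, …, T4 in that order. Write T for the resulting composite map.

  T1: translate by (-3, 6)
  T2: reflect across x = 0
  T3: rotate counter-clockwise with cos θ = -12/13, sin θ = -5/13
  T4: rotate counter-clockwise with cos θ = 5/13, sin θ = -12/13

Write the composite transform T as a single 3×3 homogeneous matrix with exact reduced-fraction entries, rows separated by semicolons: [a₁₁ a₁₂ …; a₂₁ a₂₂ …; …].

T1 = [1 0 -3; 0 1 6; 0 0 1]
T2·T1 = [-1 0 3; 0 1 6; 0 0 1]
T3·…·T1 = [12/13 5/13 -6/13; 5/13 -12/13 -87/13; 0 0 1]
T4·…·T1 = [120/169 -119/169 -1074/169; -119/169 -120/169 -363/169; 0 0 1]

T = [120/169 -119/169 -1074/169; -119/169 -120/169 -363/169; 0 0 1]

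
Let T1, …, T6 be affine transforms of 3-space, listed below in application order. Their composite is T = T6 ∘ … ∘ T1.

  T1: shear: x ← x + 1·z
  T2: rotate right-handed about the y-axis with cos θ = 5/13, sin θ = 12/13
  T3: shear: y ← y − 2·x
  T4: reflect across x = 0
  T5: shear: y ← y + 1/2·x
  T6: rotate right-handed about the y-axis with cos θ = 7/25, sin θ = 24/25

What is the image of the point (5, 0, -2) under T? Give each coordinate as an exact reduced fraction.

T(p) = (-1041/325, 45/26, -538/325)

T1 shear: x ← x + 1·z: (5, 0, -2) → (3, 0, -2)
T2 rotate right-handed about the y-axis with cos θ = 5/13, sin θ = 12/13: (3, 0, -2) → (-9/13, 0, -46/13)
T3 shear: y ← y − 2·x: (-9/13, 0, -46/13) → (-9/13, 18/13, -46/13)
T4 reflect across x = 0: (-9/13, 18/13, -46/13) → (9/13, 18/13, -46/13)
T5 shear: y ← y + 1/2·x: (9/13, 18/13, -46/13) → (9/13, 45/26, -46/13)
T6 rotate right-handed about the y-axis with cos θ = 7/25, sin θ = 24/25: (9/13, 45/26, -46/13) → (-1041/325, 45/26, -538/325)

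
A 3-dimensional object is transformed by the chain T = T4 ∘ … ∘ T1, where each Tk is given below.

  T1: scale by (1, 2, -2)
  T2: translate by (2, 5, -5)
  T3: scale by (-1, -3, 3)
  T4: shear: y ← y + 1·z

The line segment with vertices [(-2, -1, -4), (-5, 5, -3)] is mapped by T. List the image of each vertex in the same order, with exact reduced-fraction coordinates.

image vertices: (0, 0, 9), (3, -42, 3)

T1 scale by (1, 2, -2): (-2, -1, -4) → (-2, -2, 8); (-5, 5, -3) → (-5, 10, 6)
T2 translate by (2, 5, -5): (-2, -2, 8) → (0, 3, 3); (-5, 10, 6) → (-3, 15, 1)
T3 scale by (-1, -3, 3): (0, 3, 3) → (0, -9, 9); (-3, 15, 1) → (3, -45, 3)
T4 shear: y ← y + 1·z: (0, -9, 9) → (0, 0, 9); (3, -45, 3) → (3, -42, 3)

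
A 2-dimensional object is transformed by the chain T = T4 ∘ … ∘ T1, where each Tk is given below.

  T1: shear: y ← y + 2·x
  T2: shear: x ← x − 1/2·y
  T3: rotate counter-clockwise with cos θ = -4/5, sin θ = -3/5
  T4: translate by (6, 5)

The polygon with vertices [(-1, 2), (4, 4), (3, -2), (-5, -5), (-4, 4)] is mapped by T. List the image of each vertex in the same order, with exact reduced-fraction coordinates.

T1 shear: y ← y + 2·x: (-1, 2) → (-1, 0); (4, 4) → (4, 12); (3, -2) → (3, 4); (-5, -5) → (-5, -15); (-4, 4) → (-4, -4)
T2 shear: x ← x − 1/2·y: (-1, 0) → (-1, 0); (4, 12) → (-2, 12); (3, 4) → (1, 4); (-5, -15) → (5/2, -15); (-4, -4) → (-2, -4)
T3 rotate counter-clockwise with cos θ = -4/5, sin θ = -3/5: (-1, 0) → (4/5, 3/5); (-2, 12) → (44/5, -42/5); (1, 4) → (8/5, -19/5); (5/2, -15) → (-11, 21/2); (-2, -4) → (-4/5, 22/5)
T4 translate by (6, 5): (4/5, 3/5) → (34/5, 28/5); (44/5, -42/5) → (74/5, -17/5); (8/5, -19/5) → (38/5, 6/5); (-11, 21/2) → (-5, 31/2); (-4/5, 22/5) → (26/5, 47/5)

image vertices: (34/5, 28/5), (74/5, -17/5), (38/5, 6/5), (-5, 31/2), (26/5, 47/5)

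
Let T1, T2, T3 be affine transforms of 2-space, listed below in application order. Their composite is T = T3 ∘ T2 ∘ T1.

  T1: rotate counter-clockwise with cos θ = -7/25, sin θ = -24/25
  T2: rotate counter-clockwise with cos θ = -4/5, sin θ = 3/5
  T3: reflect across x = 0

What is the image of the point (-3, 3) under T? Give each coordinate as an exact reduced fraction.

T(p) = (21/5, 3/5)

T1 rotate counter-clockwise with cos θ = -7/25, sin θ = -24/25: (-3, 3) → (93/25, 51/25)
T2 rotate counter-clockwise with cos θ = -4/5, sin θ = 3/5: (93/25, 51/25) → (-21/5, 3/5)
T3 reflect across x = 0: (-21/5, 3/5) → (21/5, 3/5)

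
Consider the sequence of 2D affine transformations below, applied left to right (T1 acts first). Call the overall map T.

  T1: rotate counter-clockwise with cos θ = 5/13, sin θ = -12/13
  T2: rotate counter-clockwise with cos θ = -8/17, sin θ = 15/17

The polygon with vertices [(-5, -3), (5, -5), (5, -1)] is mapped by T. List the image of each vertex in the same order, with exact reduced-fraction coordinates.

T1 rotate counter-clockwise with cos θ = 5/13, sin θ = -12/13: (-5, -3) → (-61/13, 45/13); (5, -5) → (-35/13, -85/13); (5, -1) → (1, -5)
T2 rotate counter-clockwise with cos θ = -8/17, sin θ = 15/17: (-61/13, 45/13) → (-11/13, -75/13); (-35/13, -85/13) → (1555/221, 155/221); (1, -5) → (67/17, 55/17)

image vertices: (-11/13, -75/13), (1555/221, 155/221), (67/17, 55/17)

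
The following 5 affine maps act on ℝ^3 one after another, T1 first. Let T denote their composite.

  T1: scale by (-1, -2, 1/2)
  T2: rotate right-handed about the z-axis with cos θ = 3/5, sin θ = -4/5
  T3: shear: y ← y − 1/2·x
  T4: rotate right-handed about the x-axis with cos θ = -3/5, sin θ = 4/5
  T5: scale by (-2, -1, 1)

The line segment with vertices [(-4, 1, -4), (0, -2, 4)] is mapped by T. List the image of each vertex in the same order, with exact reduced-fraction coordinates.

image vertices: (-8/5, -112/25, -66/25), (-32/5, 52/25, -14/25)

T1 scale by (-1, -2, 1/2): (-4, 1, -4) → (4, -2, -2); (0, -2, 4) → (0, 4, 2)
T2 rotate right-handed about the z-axis with cos θ = 3/5, sin θ = -4/5: (4, -2, -2) → (4/5, -22/5, -2); (0, 4, 2) → (16/5, 12/5, 2)
T3 shear: y ← y − 1/2·x: (4/5, -22/5, -2) → (4/5, -24/5, -2); (16/5, 12/5, 2) → (16/5, 4/5, 2)
T4 rotate right-handed about the x-axis with cos θ = -3/5, sin θ = 4/5: (4/5, -24/5, -2) → (4/5, 112/25, -66/25); (16/5, 4/5, 2) → (16/5, -52/25, -14/25)
T5 scale by (-2, -1, 1): (4/5, 112/25, -66/25) → (-8/5, -112/25, -66/25); (16/5, -52/25, -14/25) → (-32/5, 52/25, -14/25)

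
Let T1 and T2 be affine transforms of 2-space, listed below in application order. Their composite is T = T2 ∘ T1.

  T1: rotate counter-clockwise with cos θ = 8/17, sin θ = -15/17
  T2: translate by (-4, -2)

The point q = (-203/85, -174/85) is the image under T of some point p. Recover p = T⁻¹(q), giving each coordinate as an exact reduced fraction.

p = (4/5, 7/5)

T1 = [8/17 15/17 0; -15/17 8/17 0; 0 0 1]
T2·T1 = [8/17 15/17 -4; -15/17 8/17 -2; 0 0 1]
det M = 1; M⁻¹ = [8/17 -15/17 2/17; 15/17 8/17 76/17; 0 0 1]
M⁻¹ · (-203/85, -174/85)ᵀ = (4/5, 7/5)ᵀ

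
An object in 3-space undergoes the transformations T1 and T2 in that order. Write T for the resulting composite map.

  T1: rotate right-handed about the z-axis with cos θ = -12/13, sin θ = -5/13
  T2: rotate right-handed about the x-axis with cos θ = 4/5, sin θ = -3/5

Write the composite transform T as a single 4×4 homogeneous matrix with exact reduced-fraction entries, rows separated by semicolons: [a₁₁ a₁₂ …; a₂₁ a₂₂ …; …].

T1 = [-12/13 5/13 0 0; -5/13 -12/13 0 0; 0 0 1 0; 0 0 0 1]
T2·T1 = [-12/13 5/13 0 0; -4/13 -48/65 3/5 0; 3/13 36/65 4/5 0; 0 0 0 1]

T = [-12/13 5/13 0 0; -4/13 -48/65 3/5 0; 3/13 36/65 4/5 0; 0 0 0 1]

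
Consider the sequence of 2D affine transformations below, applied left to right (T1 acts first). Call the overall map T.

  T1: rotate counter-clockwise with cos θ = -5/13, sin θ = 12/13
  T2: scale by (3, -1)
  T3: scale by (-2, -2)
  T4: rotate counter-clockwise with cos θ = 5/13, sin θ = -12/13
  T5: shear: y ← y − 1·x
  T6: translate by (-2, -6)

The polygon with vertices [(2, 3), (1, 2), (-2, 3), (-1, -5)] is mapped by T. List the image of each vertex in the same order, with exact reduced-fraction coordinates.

image vertices: (1258/169, -5832/169), (580/169, -4000/169), (-38/13, -240/13), (-152/13, 418/13)

T1 rotate counter-clockwise with cos θ = -5/13, sin θ = 12/13: (2, 3) → (-46/13, 9/13); (1, 2) → (-29/13, 2/13); (-2, 3) → (-2, -3); (-1, -5) → (5, 1)
T2 scale by (3, -1): (-46/13, 9/13) → (-138/13, -9/13); (-29/13, 2/13) → (-87/13, -2/13); (-2, -3) → (-6, 3); (5, 1) → (15, -1)
T3 scale by (-2, -2): (-138/13, -9/13) → (276/13, 18/13); (-87/13, -2/13) → (174/13, 4/13); (-6, 3) → (12, -6); (15, -1) → (-30, 2)
T4 rotate counter-clockwise with cos θ = 5/13, sin θ = -12/13: (276/13, 18/13) → (1596/169, -3222/169); (174/13, 4/13) → (918/169, -2068/169); (12, -6) → (-12/13, -174/13); (-30, 2) → (-126/13, 370/13)
T5 shear: y ← y − 1·x: (1596/169, -3222/169) → (1596/169, -4818/169); (918/169, -2068/169) → (918/169, -2986/169); (-12/13, -174/13) → (-12/13, -162/13); (-126/13, 370/13) → (-126/13, 496/13)
T6 translate by (-2, -6): (1596/169, -4818/169) → (1258/169, -5832/169); (918/169, -2986/169) → (580/169, -4000/169); (-12/13, -162/13) → (-38/13, -240/13); (-126/13, 496/13) → (-152/13, 418/13)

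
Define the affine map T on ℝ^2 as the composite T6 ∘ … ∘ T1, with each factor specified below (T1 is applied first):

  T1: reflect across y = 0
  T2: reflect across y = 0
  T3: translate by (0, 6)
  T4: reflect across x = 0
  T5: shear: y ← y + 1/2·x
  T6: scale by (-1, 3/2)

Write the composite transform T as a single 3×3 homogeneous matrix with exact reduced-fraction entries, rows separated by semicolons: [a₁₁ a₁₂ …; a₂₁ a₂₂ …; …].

T1 = [1 0 0; 0 -1 0; 0 0 1]
T2·T1 = [1 0 0; 0 1 0; 0 0 1]
T3·…·T1 = [1 0 0; 0 1 6; 0 0 1]
T4·…·T1 = [-1 0 0; 0 1 6; 0 0 1]
T5·…·T1 = [-1 0 0; -1/2 1 6; 0 0 1]
T6·…·T1 = [1 0 0; -3/4 3/2 9; 0 0 1]

T = [1 0 0; -3/4 3/2 9; 0 0 1]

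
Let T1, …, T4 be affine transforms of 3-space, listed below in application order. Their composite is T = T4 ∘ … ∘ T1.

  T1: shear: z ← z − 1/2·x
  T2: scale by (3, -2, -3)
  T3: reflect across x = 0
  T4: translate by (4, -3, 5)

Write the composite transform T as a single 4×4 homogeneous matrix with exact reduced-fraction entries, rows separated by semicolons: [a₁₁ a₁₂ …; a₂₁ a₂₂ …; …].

T = [-3 0 0 4; 0 -2 0 -3; 3/2 0 -3 5; 0 0 0 1]

T1 = [1 0 0 0; 0 1 0 0; -1/2 0 1 0; 0 0 0 1]
T2·T1 = [3 0 0 0; 0 -2 0 0; 3/2 0 -3 0; 0 0 0 1]
T3·…·T1 = [-3 0 0 0; 0 -2 0 0; 3/2 0 -3 0; 0 0 0 1]
T4·…·T1 = [-3 0 0 4; 0 -2 0 -3; 3/2 0 -3 5; 0 0 0 1]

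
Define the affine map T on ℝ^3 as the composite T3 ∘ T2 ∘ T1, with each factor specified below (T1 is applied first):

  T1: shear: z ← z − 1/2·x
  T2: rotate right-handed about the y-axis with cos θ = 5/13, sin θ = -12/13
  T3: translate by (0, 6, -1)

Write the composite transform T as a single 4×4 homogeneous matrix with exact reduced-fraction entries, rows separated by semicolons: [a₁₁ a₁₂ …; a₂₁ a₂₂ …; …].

T = [11/13 0 -12/13 0; 0 1 0 6; 19/26 0 5/13 -1; 0 0 0 1]

T1 = [1 0 0 0; 0 1 0 0; -1/2 0 1 0; 0 0 0 1]
T2·T1 = [11/13 0 -12/13 0; 0 1 0 0; 19/26 0 5/13 0; 0 0 0 1]
T3·…·T1 = [11/13 0 -12/13 0; 0 1 0 6; 19/26 0 5/13 -1; 0 0 0 1]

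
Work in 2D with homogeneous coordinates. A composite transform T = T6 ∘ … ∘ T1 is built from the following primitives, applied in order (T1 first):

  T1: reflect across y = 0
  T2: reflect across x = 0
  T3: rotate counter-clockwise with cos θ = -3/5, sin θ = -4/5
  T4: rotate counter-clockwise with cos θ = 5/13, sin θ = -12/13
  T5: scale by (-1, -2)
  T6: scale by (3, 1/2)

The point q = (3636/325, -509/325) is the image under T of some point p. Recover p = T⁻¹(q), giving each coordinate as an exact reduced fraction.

T1 = [1 0 0; 0 -1 0; 0 0 1]
T2·T1 = [-1 0 0; 0 -1 0; 0 0 1]
T3·…·T1 = [3/5 -4/5 0; 4/5 3/5 0; 0 0 1]
T4·…·T1 = [63/65 16/65 0; -16/65 63/65 0; 0 0 1]
T5·…·T1 = [-63/65 -16/65 0; 32/65 -126/65 0; 0 0 1]
T6·…·T1 = [-189/65 -48/65 0; 16/65 -63/65 0; 0 0 1]
det M = 3; M⁻¹ = [-21/65 16/65 0; -16/195 -63/65 0; 0 0 1]
M⁻¹ · (3636/325, -509/325)ᵀ = (-4, 3/5)ᵀ

p = (-4, 3/5)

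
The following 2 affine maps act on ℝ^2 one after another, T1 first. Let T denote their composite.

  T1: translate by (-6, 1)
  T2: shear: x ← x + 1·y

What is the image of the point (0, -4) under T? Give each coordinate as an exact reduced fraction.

T1 translate by (-6, 1): (0, -4) → (-6, -3)
T2 shear: x ← x + 1·y: (-6, -3) → (-9, -3)

T(p) = (-9, -3)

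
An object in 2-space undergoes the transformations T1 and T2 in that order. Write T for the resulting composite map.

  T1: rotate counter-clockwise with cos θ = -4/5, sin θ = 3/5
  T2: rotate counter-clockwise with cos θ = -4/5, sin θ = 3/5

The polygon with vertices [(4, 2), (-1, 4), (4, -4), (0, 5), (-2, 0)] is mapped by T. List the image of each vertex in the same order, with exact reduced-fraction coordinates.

T1 rotate counter-clockwise with cos θ = -4/5, sin θ = 3/5: (4, 2) → (-22/5, 4/5); (-1, 4) → (-8/5, -19/5); (4, -4) → (-4/5, 28/5); (0, 5) → (-3, -4); (-2, 0) → (8/5, -6/5)
T2 rotate counter-clockwise with cos θ = -4/5, sin θ = 3/5: (-22/5, 4/5) → (76/25, -82/25); (-8/5, -19/5) → (89/25, 52/25); (-4/5, 28/5) → (-68/25, -124/25); (-3, -4) → (24/5, 7/5); (8/5, -6/5) → (-14/25, 48/25)

image vertices: (76/25, -82/25), (89/25, 52/25), (-68/25, -124/25), (24/5, 7/5), (-14/25, 48/25)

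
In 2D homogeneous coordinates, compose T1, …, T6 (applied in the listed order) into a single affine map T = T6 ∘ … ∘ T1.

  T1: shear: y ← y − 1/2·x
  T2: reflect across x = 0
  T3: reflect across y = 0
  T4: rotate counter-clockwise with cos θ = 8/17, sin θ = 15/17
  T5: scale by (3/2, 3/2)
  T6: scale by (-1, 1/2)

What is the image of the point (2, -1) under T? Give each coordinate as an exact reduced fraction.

T(p) = (69/17, -21/34)

T1 shear: y ← y − 1/2·x: (2, -1) → (2, -2)
T2 reflect across x = 0: (2, -2) → (-2, -2)
T3 reflect across y = 0: (-2, -2) → (-2, 2)
T4 rotate counter-clockwise with cos θ = 8/17, sin θ = 15/17: (-2, 2) → (-46/17, -14/17)
T5 scale by (3/2, 3/2): (-46/17, -14/17) → (-69/17, -21/17)
T6 scale by (-1, 1/2): (-69/17, -21/17) → (69/17, -21/34)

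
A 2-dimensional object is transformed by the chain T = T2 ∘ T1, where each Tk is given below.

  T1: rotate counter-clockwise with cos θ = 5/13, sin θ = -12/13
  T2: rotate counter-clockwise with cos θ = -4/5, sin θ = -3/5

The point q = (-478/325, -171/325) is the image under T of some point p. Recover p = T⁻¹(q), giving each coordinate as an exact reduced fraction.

T1 = [5/13 12/13 0; -12/13 5/13 0; 0 0 1]
T2·T1 = [-56/65 -33/65 0; 33/65 -56/65 0; 0 0 1]
det M = 1; M⁻¹ = [-56/65 33/65 0; -33/65 -56/65 0; 0 0 1]
M⁻¹ · (-478/325, -171/325)ᵀ = (1, 6/5)ᵀ

p = (1, 6/5)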